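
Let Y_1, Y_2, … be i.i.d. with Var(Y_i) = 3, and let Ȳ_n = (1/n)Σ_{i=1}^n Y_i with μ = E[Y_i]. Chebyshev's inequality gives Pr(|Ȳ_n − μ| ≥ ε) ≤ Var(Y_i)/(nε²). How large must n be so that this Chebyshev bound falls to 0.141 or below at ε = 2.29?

5

Require 3/(n·2.29²) ≤ 0.141, i.e. n ≥ 3/(0.141·2.29²) = 4.057.
The smallest integer n is 5.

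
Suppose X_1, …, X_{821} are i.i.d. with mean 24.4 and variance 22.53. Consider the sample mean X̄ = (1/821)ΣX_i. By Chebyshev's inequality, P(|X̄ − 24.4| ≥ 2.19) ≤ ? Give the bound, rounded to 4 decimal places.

0.0057

Var(X̄) = Var(X_i)/n = 22.53/821 = 0.027442.
Chebyshev: P(|X̄ − 24.4| ≥ 2.19) ≤ Var(X̄)/(2.19)² = 22.53/(821·2.19²) = 0.0057.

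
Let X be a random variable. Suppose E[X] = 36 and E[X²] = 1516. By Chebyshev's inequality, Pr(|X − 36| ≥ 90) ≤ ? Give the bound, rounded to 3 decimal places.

0.027

Var(X) = E[X²] − (E[X])² = 1516 − 1296 = 220.
Chebyshev's inequality: Pr(|X − μ| ≥ t) ≤ Var(X)/t² = 220/8100 = 0.0272.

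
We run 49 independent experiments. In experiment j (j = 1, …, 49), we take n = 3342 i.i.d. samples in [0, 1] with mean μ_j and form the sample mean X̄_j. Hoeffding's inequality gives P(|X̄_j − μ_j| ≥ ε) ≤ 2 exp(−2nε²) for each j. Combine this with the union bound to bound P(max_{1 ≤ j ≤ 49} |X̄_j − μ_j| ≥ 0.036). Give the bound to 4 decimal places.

0.0169

Per-experiment Hoeffding bound: 2·exp(−2·3342·0.036²) = 2·exp(−8.66246) = 0.00034592.
Union bound over 49 events: 49·0.00034592 = 0.01695.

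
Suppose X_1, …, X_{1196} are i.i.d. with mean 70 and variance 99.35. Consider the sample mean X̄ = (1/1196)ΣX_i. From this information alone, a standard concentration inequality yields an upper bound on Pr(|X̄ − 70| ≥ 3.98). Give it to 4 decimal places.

With mean and variance of each term known, Chebyshev's inequality bounds the deviation of the sum (or sample mean).
Var(X̄) = Var(X_i)/n = 99.35/1196 = 0.083069.
Chebyshev: Pr(|X̄ − 70| ≥ 3.98) ≤ Var(X̄)/(3.98)² = 99.35/(1196·3.98²) = 0.0052.

0.0052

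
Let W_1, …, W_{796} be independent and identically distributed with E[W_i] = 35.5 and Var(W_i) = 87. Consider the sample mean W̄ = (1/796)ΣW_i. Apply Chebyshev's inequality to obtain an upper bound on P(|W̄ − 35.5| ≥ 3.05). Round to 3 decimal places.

0.012

Var(W̄) = Var(W_i)/n = 87/796 = 0.1093.
Chebyshev: P(|W̄ − 35.5| ≥ 3.05) ≤ Var(W̄)/(3.05)² = 87/(796·3.05²) = 0.0117.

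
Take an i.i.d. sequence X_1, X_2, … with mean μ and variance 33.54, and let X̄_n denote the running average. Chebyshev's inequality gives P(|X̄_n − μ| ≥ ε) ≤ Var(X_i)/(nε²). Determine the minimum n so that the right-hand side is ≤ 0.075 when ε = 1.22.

Require 33.54/(n·1.22²) ≤ 0.075, i.e. n ≥ 33.54/(0.075·1.22²) = 300.457.
The smallest integer n is 301.

301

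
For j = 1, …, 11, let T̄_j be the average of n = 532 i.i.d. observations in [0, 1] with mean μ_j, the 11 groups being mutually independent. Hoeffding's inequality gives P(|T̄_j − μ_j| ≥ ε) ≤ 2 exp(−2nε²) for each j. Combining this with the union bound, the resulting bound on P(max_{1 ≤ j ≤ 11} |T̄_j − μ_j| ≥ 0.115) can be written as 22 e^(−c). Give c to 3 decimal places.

14.071

Union bound over the 11 events: P(max_{1 ≤ j ≤ 11} |T̄_j − μ_j| ≥ 0.115) ≤ 11·2·exp(−2nε²) = 22 exp(−2·532·0.115²).
So c = 2·532·0.115² = 14.0714.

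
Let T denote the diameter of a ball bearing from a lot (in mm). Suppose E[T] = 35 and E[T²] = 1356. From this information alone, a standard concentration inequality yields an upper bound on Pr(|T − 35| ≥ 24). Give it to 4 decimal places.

The first two moments determine the variance, so Chebyshev's inequality is the sharpest standard bound available.
Var(T) = E[T²] − (E[T])² = 1356 − 1225 = 131.
Chebyshev's inequality: Pr(|T − μ| ≥ t) ≤ Var(T)/t² = 131/576 = 0.2274.

0.2274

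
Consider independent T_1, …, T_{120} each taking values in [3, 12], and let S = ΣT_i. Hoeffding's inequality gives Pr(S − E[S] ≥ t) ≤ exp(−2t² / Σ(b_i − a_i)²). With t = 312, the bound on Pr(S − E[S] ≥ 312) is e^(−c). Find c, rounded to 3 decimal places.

Σ(b_i − a_i)² = 120·(9)² = 9720.
c = 2t²/9720 = 2·312²/9720 = 20.0296.

20.030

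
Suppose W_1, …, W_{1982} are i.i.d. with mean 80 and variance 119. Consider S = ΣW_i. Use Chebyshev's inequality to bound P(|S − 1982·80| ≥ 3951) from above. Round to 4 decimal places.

0.0151

Var(S) = n·Var(W_i) = 1982·119 = 235858.
Chebyshev: P(|S − 1982·80| ≥ 3951) ≤ Var(S)/3951² = 235858/15610401 = 0.0151.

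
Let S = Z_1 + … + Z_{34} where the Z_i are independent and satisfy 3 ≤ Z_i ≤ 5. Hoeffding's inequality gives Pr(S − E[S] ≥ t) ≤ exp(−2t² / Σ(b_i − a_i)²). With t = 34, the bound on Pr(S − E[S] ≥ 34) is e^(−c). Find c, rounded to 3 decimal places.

17.000

Σ(b_i − a_i)² = 34·(2)² = 136.
c = 2t²/136 = 2·34²/136 = 17.0000.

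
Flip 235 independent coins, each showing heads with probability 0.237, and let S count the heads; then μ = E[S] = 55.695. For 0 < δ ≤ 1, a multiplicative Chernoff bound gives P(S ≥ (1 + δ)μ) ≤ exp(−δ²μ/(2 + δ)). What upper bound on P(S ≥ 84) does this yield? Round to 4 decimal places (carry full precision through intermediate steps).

0.0032

Write 84 = (1 + δ)μ, so δ = 84/55.695 − 1 = 0.5082144…
Then the exponent is δ²μ/(2 + δ) = (84 − μ)² / (μ·(2 + δ)) = 5.735159.
Bound = exp(−5.735159) = 0.00323.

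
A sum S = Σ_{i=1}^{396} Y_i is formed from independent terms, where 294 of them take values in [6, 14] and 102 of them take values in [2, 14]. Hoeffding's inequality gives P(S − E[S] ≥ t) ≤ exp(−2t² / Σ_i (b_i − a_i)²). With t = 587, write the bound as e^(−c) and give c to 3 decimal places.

20.569

Σ(b_i − a_i)² = 294·8² + 102·12² = 33504.
c = 2t² / 33504 = 2·587² / 33504 = 20.5688.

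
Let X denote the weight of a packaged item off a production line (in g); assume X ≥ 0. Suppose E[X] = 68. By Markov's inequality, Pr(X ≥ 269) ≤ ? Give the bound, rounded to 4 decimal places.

Markov's inequality: for a non-negative random variable, Pr(X ≥ a) ≤ E[X]/a.
Here E[X] = 68 and a = 269, so the bound is 68/269 = 0.2528.

0.2528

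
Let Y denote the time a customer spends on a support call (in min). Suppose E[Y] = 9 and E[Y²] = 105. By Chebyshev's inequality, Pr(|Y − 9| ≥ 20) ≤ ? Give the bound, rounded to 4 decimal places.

Var(Y) = E[Y²] − (E[Y])² = 105 − 81 = 24.
Chebyshev's inequality: Pr(|Y − μ| ≥ t) ≤ Var(Y)/t² = 24/400 = 0.0600.

0.0600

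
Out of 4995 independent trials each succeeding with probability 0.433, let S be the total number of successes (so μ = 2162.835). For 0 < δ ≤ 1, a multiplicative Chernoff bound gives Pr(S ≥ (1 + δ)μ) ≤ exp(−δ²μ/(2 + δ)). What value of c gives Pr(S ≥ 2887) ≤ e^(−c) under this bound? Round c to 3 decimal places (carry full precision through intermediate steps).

Write 2887 = (1 + δ)μ, so δ = 2887/2162.835 − 1 = 0.3348221…
Then the exponent is δ²μ/(2 + δ) = (2887 − μ)² / (μ·(2 + δ)) = 103.847937.

103.848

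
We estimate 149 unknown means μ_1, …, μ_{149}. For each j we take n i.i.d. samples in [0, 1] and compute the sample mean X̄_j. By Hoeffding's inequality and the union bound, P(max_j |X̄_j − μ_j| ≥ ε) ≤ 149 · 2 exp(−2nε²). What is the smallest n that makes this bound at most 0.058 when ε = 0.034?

3696

Need 2·149·exp(−2nε²) ≤ 0.058, i.e. exp(−2nε²) ≤ 0.058/298.
So 2nε² ≥ ln(298/0.058) = 8.544406.
Hence n ≥ 8.544406/(2·0.034²) = 3695.677.
The smallest integer n is 3696.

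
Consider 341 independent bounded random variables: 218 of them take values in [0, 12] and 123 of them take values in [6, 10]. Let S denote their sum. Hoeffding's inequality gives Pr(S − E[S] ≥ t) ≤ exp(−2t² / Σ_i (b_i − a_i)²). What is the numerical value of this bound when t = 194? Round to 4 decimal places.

0.1047

Σ(b_i − a_i)² = 218·12² + 123·4² = 33360.
Exponent = 2·194² / 33360 = 2.25635.
Bound = exp(−2.25635) = 0.10473.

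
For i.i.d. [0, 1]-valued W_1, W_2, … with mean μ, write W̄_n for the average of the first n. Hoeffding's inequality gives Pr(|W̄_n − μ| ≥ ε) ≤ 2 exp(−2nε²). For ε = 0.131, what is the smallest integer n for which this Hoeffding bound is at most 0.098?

Require 2·exp(−2nε²) ≤ 0.098, i.e. 2nε² ≥ ln(2/0.098) = 3.015935.
So n ≥ 3.015935 / (2·0.131²) = 87.872.
The smallest integer n is 88.

88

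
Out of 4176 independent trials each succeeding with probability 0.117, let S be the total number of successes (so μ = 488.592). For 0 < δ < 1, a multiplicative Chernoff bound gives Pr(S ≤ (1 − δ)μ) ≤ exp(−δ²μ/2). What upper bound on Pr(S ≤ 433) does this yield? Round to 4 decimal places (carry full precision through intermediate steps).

0.0423

Write 433 = (1 − δ)μ, so δ = 1 − 433/488.592 = 0.11378…
Then the exponent is δ²μ/2 = (μ − 433)²/(2μ) = 3.162629.
Bound = exp(−3.162629) = 0.04231.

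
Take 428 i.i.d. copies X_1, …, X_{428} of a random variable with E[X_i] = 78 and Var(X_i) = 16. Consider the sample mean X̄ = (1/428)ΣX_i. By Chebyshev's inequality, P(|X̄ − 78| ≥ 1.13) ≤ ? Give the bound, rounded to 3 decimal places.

0.029

Var(X̄) = Var(X_i)/n = 16/428 = 0.037383.
Chebyshev: P(|X̄ − 78| ≥ 1.13) ≤ Var(X̄)/(1.13)² = 16/(428·1.13²) = 0.0293.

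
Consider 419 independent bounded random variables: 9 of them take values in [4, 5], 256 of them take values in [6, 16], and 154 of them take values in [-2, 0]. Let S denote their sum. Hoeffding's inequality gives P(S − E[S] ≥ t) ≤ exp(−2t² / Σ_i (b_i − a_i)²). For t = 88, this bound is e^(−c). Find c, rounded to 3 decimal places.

Σ(b_i − a_i)² = 9·1² + 256·10² + 154·2² = 26225.
c = 2t² / 26225 = 2·88² / 26225 = 0.5906.

0.591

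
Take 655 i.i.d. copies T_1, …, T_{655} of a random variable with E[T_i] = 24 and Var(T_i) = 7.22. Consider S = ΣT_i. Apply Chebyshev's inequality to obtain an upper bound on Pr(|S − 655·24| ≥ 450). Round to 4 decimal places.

0.0234

Var(S) = n·Var(T_i) = 655·7.22 = 4729.1.
Chebyshev: Pr(|S − 655·24| ≥ 450) ≤ Var(S)/450² = 4729.1/202500 = 0.0234.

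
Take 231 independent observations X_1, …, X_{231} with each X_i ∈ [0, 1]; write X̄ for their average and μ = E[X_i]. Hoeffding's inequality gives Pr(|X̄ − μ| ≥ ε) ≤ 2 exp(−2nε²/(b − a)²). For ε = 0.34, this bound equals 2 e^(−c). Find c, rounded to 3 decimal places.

53.407

c = 2nε²/(b − a)² = 2·231·0.34² / 1² = 53.4072.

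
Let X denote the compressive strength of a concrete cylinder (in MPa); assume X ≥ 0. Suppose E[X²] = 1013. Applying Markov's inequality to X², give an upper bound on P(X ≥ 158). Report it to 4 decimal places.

0.0406

Since X ≥ 0, the event {X ≥ 158} is the same as {X² ≥ 24964}.
Markov's inequality applied to X² gives P(X² ≥ 24964) ≤ E[X²]/24964 = 1013/24964 = 0.0406.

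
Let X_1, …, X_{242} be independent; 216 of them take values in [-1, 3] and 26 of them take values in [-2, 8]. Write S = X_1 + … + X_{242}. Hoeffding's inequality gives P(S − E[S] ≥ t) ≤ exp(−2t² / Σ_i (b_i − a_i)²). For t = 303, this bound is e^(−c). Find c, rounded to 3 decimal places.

Σ(b_i − a_i)² = 216·4² + 26·10² = 6056.
c = 2t² / 6056 = 2·303² / 6056 = 30.3200.

30.320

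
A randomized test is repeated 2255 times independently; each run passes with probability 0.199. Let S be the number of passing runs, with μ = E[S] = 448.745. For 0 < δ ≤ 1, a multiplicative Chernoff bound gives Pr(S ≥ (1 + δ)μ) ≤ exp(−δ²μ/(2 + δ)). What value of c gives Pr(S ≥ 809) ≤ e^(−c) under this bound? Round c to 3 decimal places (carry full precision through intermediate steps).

103.188

Write 809 = (1 + δ)μ, so δ = 809/448.745 − 1 = 0.8028056…
Then the exponent is δ²μ/(2 + δ) = (809 − μ)² / (μ·(2 + δ)) = 103.187582.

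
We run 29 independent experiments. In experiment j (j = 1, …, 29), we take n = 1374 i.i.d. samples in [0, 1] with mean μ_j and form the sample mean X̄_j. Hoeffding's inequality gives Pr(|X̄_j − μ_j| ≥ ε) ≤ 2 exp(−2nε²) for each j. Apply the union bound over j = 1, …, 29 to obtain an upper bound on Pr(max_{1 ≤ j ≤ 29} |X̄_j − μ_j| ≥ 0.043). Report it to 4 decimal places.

0.3604

Per-experiment Hoeffding bound: 2·exp(−2·1374·0.043²) = 2·exp(−5.08105) = 0.012427.
Union bound over 29 events: 29·0.012427 = 0.36038.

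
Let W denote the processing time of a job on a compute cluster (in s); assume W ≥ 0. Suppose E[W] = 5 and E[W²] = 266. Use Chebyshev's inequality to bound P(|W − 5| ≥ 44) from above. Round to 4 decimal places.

Var(W) = E[W²] − (E[W])² = 266 − 25 = 241.
Chebyshev's inequality: P(|W − μ| ≥ t) ≤ Var(W)/t² = 241/1936 = 0.1245.

0.1245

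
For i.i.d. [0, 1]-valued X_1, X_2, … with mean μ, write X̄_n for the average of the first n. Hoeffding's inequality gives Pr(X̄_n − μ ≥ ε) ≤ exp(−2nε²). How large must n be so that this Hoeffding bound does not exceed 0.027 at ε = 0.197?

Require exp(−2nε²) ≤ 0.027, i.e. 2nε² ≥ ln(1/0.027) = 3.611918.
So n ≥ 3.611918 / (2·0.197²) = 46.535.
The smallest integer n is 47.

47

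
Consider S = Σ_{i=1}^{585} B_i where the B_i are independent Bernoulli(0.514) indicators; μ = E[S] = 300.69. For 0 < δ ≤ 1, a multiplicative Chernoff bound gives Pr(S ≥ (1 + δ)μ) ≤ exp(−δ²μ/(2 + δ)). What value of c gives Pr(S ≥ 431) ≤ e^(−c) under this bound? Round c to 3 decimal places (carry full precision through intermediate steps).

Write 431 = (1 + δ)μ, so δ = 431/300.69 − 1 = 0.4333699…
Then the exponent is δ²μ/(2 + δ) = (431 − μ)² / (μ·(2 + δ)) = 23.207501.

23.208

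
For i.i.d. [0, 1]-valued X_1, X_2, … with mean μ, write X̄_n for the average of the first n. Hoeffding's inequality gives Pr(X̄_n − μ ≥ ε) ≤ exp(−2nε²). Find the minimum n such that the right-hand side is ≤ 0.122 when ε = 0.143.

Require exp(−2nε²) ≤ 0.122, i.e. 2nε² ≥ ln(1/0.122) = 2.103734.
So n ≥ 2.103734 / (2·0.143²) = 51.439.
The smallest integer n is 52.

52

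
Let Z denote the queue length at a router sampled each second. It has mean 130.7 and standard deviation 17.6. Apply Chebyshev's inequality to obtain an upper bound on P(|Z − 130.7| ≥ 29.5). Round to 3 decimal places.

0.356

Chebyshev: P(|Z − μ| ≥ t) ≤ Var(Z)/t².
Var(Z) = σ² = 17.6² = 309.76.
Bound = 309.76 / 870.25 = 0.3559.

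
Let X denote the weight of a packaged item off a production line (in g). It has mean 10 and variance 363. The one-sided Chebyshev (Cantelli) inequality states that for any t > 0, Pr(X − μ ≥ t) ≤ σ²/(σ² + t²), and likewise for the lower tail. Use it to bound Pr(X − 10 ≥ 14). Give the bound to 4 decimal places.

0.6494

Here σ² = 363 and t = 14, so σ² + t² = 559.
Cantelli's bound: 363/559 = 0.6494.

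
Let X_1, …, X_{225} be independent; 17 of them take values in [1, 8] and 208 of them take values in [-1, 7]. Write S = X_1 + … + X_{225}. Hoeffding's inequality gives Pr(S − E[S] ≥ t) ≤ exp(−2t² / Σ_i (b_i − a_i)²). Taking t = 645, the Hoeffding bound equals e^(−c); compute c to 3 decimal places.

Σ(b_i − a_i)² = 17·7² + 208·8² = 14145.
c = 2t² / 14145 = 2·645² / 14145 = 58.8229.

58.823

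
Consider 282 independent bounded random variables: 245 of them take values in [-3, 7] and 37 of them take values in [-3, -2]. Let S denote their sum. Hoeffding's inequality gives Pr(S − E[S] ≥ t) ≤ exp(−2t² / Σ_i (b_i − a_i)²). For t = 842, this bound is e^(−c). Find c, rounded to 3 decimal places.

57.787

Σ(b_i − a_i)² = 245·10² + 37·1² = 24537.
c = 2t² / 24537 = 2·842² / 24537 = 57.7873.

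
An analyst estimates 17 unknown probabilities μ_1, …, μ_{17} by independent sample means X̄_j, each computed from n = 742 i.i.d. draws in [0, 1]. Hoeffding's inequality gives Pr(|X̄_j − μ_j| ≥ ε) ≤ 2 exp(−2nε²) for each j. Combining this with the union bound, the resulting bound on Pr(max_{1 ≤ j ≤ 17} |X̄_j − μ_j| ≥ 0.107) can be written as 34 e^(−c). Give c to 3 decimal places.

Union bound over the 17 events: Pr(max_{1 ≤ j ≤ 17} |X̄_j − μ_j| ≥ 0.107) ≤ 17·2·exp(−2nε²) = 34 exp(−2·742·0.107²).
So c = 2·742·0.107² = 16.9903.

16.990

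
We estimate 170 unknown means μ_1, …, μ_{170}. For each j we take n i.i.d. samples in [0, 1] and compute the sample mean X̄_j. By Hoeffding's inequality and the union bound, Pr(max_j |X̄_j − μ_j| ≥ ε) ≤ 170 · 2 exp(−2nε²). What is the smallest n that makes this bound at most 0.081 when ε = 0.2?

105

Need 2·170·exp(−2nε²) ≤ 0.081, i.e. exp(−2nε²) ≤ 0.081/340.
So 2nε² ≥ ln(340/0.081) = 8.342252.
Hence n ≥ 8.342252/(2·0.2²) = 104.278.
The smallest integer n is 105.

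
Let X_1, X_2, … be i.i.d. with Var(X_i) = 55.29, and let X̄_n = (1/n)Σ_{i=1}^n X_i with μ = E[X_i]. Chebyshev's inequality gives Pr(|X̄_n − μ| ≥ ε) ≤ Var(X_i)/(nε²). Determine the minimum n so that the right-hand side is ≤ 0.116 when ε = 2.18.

101

Require 55.29/(n·2.18²) ≤ 0.116, i.e. n ≥ 55.29/(0.116·2.18²) = 100.294.
The smallest integer n is 101.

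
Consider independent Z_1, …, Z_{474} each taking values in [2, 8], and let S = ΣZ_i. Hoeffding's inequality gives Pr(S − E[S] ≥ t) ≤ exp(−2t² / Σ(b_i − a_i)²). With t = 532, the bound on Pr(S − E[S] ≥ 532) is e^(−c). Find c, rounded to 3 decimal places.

33.172

Σ(b_i − a_i)² = 474·(6)² = 17064.
c = 2t²/17064 = 2·532²/17064 = 33.1721.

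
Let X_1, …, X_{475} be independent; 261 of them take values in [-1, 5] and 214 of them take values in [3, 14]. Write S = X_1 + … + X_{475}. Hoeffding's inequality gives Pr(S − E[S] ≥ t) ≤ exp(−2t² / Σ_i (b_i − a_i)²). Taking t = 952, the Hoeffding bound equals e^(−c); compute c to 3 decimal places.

Σ(b_i − a_i)² = 261·6² + 214·11² = 35290.
c = 2t² / 35290 = 2·952² / 35290 = 51.3632.

51.363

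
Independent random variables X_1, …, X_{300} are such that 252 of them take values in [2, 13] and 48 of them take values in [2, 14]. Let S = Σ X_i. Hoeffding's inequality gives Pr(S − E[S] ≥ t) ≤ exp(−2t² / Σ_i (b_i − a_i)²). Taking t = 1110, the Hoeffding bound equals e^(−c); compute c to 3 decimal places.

Σ(b_i − a_i)² = 252·11² + 48·12² = 37404.
c = 2t² / 37404 = 2·1110² / 37404 = 65.8807.

65.881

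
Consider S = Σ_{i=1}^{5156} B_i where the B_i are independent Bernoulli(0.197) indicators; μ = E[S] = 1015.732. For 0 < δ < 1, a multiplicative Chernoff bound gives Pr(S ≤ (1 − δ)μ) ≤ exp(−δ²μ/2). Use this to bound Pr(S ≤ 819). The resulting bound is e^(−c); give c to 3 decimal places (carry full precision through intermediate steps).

Write 819 = (1 − δ)μ, so δ = 1 − 819/1015.732 = 0.1936849…
Then the exponent is δ²μ/2 = (μ − 819)²/(2μ) = 19.052014.

19.052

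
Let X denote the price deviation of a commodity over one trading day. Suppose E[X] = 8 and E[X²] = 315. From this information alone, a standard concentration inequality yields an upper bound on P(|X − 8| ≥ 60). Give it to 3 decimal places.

The first two moments determine the variance, so Chebyshev's inequality is the sharpest standard bound available.
Var(X) = E[X²] − (E[X])² = 315 − 64 = 251.
Chebyshev's inequality: P(|X − μ| ≥ t) ≤ Var(X)/t² = 251/3600 = 0.0697.

0.070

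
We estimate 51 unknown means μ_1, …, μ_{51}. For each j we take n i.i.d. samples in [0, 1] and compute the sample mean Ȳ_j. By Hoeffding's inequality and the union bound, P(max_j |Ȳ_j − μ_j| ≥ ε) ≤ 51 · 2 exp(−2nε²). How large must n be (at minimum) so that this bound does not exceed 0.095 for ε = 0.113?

Need 2·51·exp(−2nε²) ≤ 0.095, i.e. exp(−2nε²) ≤ 0.095/102.
So 2nε² ≥ ln(102/0.095) = 6.978851.
Hence n ≥ 6.978851/(2·0.113²) = 273.273.
The smallest integer n is 274.

274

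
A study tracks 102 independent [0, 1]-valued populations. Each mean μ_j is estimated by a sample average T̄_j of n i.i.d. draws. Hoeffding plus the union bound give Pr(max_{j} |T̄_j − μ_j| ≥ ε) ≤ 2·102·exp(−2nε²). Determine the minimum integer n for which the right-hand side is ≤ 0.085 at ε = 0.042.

Need 2·102·exp(−2nε²) ≤ 0.085, i.e. exp(−2nε²) ≤ 0.085/204.
So 2nε² ≥ ln(204/0.085) = 7.783224.
Hence n ≥ 7.783224/(2·0.042²) = 2206.129.
The smallest integer n is 2207.

2207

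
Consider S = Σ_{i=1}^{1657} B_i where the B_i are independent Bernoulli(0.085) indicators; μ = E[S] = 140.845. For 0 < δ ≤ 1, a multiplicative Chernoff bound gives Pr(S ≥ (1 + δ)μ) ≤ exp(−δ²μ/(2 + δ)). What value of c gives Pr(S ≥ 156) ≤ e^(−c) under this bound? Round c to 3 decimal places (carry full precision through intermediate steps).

Write 156 = (1 + δ)μ, so δ = 156/140.845 − 1 = 0.1076006…
Then the exponent is δ²μ/(2 + δ) = (156 − μ)² / (μ·(2 + δ)) = 0.773717.

0.774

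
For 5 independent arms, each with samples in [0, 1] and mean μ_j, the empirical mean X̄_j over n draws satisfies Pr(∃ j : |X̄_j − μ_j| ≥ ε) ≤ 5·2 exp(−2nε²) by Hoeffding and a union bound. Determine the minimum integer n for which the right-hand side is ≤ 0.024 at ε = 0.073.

566

Need 2·5·exp(−2nε²) ≤ 0.024, i.e. exp(−2nε²) ≤ 0.024/10.
So 2nε² ≥ ln(10/0.024) = 6.032287.
Hence n ≥ 6.032287/(2·0.073²) = 565.987.
The smallest integer n is 566.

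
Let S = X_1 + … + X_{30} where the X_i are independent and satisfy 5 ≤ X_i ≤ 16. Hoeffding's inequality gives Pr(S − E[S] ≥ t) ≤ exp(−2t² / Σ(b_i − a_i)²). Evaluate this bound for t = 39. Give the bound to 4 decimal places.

0.4326

Σ(b_i − a_i)² = 30·(11)² = 3630.
Exponent = 2·39²/3630 = 0.8380.
Bound = exp(−0.8380) = 0.43257.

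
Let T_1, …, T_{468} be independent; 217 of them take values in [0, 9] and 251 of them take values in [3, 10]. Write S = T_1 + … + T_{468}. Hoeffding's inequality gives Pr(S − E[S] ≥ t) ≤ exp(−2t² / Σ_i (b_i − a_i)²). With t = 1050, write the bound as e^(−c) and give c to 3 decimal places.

73.805

Σ(b_i − a_i)² = 217·9² + 251·7² = 29876.
c = 2t² / 29876 = 2·1050² / 29876 = 73.8051.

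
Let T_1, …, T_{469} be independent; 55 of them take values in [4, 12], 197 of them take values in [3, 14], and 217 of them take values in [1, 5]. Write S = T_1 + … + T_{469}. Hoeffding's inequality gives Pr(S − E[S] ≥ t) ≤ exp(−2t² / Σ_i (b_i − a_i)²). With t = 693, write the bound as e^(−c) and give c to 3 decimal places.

31.156

Σ(b_i − a_i)² = 55·8² + 197·11² + 217·4² = 30829.
c = 2t² / 30829 = 2·693² / 30829 = 31.1557.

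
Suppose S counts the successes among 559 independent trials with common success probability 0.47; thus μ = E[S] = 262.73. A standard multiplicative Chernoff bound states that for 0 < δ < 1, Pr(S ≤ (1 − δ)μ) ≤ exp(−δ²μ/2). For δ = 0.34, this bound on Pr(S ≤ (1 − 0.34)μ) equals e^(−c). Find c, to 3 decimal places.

c = δ²μ/2 = 0.34²·262.73/2 = 15.1858.

15.186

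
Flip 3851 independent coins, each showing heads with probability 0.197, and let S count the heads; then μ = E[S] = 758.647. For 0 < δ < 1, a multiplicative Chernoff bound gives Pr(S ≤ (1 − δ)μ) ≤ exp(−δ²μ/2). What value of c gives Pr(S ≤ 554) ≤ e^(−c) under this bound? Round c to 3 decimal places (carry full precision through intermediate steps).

Write 554 = (1 − δ)μ, so δ = 1 − 554/758.647 = 0.2697526…
Then the exponent is δ²μ/2 = (μ − 554)²/(2μ) = 27.602030.

27.602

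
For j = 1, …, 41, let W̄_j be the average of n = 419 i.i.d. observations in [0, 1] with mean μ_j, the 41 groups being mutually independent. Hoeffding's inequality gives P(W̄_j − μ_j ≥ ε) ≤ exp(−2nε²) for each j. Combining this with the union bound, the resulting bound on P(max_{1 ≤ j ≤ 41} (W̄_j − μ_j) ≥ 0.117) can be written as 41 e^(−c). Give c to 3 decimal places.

Union bound over the 41 events: P(max_{1 ≤ j ≤ 41} (W̄_j − μ_j) ≥ 0.117) ≤ 41·exp(−2nε²) = 41 exp(−2·419·0.117²).
So c = 2·419·0.117² = 11.4714.

11.471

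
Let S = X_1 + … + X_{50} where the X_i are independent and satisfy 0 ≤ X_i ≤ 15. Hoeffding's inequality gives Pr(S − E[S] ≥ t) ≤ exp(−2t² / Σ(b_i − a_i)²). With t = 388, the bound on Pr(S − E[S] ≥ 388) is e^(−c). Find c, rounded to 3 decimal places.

Σ(b_i − a_i)² = 50·(15)² = 11250.
c = 2t²/11250 = 2·388²/11250 = 26.7634.

26.763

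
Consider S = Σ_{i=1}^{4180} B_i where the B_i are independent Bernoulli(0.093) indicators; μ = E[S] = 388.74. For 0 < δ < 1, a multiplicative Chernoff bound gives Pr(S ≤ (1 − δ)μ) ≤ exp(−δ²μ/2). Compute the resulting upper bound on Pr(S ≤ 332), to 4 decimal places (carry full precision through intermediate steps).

Write 332 = (1 − δ)μ, so δ = 1 − 332/388.74 = 0.1459587…
Then the exponent is δ²μ/2 = (μ − 332)²/(2μ) = 4.140849.
Bound = exp(−4.140849) = 0.01591.

0.0159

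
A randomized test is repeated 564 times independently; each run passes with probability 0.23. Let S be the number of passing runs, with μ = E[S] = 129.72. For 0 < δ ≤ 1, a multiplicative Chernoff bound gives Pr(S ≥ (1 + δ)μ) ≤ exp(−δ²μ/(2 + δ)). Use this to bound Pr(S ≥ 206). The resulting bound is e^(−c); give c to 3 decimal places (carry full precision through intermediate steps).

17.332

Write 206 = (1 + δ)μ, so δ = 206/129.72 − 1 = 0.5880358…
Then the exponent is δ²μ/(2 + δ) = (206 − μ)² / (μ·(2 + δ)) = 17.331819.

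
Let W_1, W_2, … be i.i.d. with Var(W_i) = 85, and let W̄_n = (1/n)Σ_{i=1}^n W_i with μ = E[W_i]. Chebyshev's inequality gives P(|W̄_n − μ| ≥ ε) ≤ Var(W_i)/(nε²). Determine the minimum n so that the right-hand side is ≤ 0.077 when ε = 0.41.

Require 85/(n·0.41²) ≤ 0.077, i.e. n ≥ 85/(0.077·0.41²) = 6566.901.
The smallest integer n is 6567.

6567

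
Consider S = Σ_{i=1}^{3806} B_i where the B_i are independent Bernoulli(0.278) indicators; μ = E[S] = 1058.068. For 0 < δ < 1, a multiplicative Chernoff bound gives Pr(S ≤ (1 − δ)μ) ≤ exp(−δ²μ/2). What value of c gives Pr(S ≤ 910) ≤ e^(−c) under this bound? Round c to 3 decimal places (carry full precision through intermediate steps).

10.360

Write 910 = (1 − δ)μ, so δ = 1 − 910/1058.068 = 0.1399419…
Then the exponent is δ²μ/2 = (μ − 910)²/(2μ) = 10.360455.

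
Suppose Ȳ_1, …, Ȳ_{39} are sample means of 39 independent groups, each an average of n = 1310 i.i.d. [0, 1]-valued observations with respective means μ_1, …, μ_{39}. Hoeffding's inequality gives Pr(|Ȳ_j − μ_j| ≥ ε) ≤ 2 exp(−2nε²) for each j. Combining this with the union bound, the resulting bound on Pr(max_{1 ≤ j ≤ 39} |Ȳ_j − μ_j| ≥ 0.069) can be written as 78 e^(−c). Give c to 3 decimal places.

12.474

Union bound over the 39 events: Pr(max_{1 ≤ j ≤ 39} |Ȳ_j − μ_j| ≥ 0.069) ≤ 39·2·exp(−2nε²) = 78 exp(−2·1310·0.069²).
So c = 2·1310·0.069² = 12.4738.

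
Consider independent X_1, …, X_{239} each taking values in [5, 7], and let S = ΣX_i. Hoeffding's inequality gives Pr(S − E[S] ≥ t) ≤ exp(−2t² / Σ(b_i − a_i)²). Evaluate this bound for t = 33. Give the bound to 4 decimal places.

Σ(b_i − a_i)² = 239·(2)² = 956.
Exponent = 2·33²/956 = 2.2782.
Bound = exp(−2.2782) = 0.10246.

0.1025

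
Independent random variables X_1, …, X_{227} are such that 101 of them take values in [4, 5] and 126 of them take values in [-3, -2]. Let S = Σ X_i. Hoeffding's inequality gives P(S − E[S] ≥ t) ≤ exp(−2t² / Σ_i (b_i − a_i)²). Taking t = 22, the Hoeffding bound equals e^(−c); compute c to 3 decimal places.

4.264

Σ(b_i − a_i)² = 101·1² + 126·1² = 227.
c = 2t² / 227 = 2·22² / 227 = 4.2643.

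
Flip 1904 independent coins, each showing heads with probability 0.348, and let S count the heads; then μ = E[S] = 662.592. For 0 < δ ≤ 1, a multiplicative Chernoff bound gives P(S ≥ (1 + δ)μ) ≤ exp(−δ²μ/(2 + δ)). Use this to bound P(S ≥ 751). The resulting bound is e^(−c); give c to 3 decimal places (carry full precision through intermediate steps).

Write 751 = (1 + δ)μ, so δ = 751/662.592 − 1 = 0.1334275…
Then the exponent is δ²μ/(2 + δ) = (751 − μ)² / (μ·(2 + δ)) = 5.529159.

5.529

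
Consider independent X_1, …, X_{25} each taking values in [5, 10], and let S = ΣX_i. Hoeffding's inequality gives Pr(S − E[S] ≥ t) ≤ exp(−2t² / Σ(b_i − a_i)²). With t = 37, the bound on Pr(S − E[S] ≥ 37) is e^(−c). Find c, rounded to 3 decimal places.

Σ(b_i − a_i)² = 25·(5)² = 625.
c = 2t²/625 = 2·37²/625 = 4.3808.

4.381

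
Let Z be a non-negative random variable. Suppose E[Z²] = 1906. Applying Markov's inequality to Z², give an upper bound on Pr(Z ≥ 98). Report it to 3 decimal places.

Since Z ≥ 0, the event {Z ≥ 98} is the same as {Z² ≥ 9604}.
Markov's inequality applied to Z² gives Pr(Z² ≥ 9604) ≤ E[Z²]/9604 = 1906/9604 = 0.1985.

0.198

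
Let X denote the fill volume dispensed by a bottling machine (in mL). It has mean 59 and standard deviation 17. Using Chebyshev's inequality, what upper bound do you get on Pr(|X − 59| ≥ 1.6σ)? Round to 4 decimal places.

Chebyshev: Pr(|X − μ| ≥ t) ≤ Var(X)/t².
Var(X) = σ² = 17² = 289.
t = 1.6·17 = 27.2.
Bound = 289 / 739.84 = 0.3906.

0.3906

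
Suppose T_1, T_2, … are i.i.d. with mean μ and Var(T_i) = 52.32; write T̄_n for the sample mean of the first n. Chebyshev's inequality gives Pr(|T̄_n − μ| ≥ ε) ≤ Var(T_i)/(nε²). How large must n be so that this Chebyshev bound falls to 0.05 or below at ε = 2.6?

Require 52.32/(n·2.6²) ≤ 0.05, i.e. n ≥ 52.32/(0.05·2.6²) = 154.793.
The smallest integer n is 155.

155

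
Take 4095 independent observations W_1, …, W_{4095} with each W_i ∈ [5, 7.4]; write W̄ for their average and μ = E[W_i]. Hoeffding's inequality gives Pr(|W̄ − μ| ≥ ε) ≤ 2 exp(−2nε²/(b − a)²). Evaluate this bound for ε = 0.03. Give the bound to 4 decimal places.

Exponent: 2nε²/(b − a)² = 2·4095·0.03² / 2.4² = 1.27969.
Bound = 2·exp(−1.27969) = 0.55625.

0.5562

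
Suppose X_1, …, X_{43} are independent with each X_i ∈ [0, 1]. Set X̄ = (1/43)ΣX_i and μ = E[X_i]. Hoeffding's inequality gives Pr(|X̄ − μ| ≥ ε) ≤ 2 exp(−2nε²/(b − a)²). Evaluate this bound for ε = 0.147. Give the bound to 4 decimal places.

0.3119

Exponent: 2nε²/(b − a)² = 2·43·0.147² / 1² = 1.85837.
Bound = 2·exp(−1.85837) = 0.31185.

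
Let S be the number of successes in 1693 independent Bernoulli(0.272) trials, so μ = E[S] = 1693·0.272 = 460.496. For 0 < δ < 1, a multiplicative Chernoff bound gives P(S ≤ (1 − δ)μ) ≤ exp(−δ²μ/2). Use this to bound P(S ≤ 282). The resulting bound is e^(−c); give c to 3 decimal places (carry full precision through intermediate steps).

Write 282 = (1 − δ)μ, so δ = 1 − 282/460.496 = 0.3876168…
Then the exponent is δ²μ/2 = (μ − 282)²/(2μ) = 34.594027.

34.594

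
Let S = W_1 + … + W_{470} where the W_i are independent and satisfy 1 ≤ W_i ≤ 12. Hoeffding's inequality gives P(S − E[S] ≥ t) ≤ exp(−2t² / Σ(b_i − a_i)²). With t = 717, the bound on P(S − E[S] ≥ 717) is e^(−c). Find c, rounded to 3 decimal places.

Σ(b_i − a_i)² = 470·(11)² = 56870.
c = 2t²/56870 = 2·717²/56870 = 18.0794.

18.079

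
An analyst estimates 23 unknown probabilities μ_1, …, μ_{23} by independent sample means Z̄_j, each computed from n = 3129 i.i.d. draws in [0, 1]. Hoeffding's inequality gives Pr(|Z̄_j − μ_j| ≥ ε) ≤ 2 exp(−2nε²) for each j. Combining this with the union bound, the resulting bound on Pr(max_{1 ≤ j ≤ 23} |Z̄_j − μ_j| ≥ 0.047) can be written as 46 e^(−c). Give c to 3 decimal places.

13.824

Union bound over the 23 events: Pr(max_{1 ≤ j ≤ 23} |Z̄_j − μ_j| ≥ 0.047) ≤ 23·2·exp(−2nε²) = 46 exp(−2·3129·0.047²).
So c = 2·3129·0.047² = 13.8239.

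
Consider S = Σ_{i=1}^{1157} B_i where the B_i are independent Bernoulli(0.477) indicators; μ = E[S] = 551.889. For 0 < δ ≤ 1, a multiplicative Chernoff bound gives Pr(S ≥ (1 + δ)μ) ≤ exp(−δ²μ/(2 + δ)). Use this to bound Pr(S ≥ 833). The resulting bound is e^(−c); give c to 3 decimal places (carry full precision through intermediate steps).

57.061

Write 833 = (1 + δ)μ, so δ = 833/551.889 − 1 = 0.5093615…
Then the exponent is δ²μ/(2 + δ) = (833 − μ)² / (μ·(2 + δ)) = 57.061176.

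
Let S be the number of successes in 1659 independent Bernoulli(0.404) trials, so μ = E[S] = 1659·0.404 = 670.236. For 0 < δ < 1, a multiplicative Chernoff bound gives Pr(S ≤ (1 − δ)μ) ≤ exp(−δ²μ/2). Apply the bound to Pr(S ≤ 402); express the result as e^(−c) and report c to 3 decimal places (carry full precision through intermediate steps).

53.676

Write 402 = (1 − δ)μ, so δ = 1 − 402/670.236 = 0.4002113…
Then the exponent is δ²μ/2 = (μ − 402)²/(2μ) = 53.675535.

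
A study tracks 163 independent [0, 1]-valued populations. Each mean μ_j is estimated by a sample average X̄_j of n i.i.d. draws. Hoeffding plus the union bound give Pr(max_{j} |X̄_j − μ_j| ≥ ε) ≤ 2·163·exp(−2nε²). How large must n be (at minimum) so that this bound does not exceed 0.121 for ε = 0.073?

742

Need 2·163·exp(−2nε²) ≤ 0.121, i.e. exp(−2nε²) ≤ 0.121/326.
So 2nε² ≥ ln(326/0.121) = 7.898862.
Hence n ≥ 7.898862/(2·0.073²) = 741.120.
The smallest integer n is 742.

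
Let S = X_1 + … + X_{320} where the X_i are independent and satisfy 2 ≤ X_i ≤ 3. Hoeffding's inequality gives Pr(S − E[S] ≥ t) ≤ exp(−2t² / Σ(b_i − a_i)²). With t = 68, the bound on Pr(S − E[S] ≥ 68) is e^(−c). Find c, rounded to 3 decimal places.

28.900

Σ(b_i − a_i)² = 320·(1)² = 320.
c = 2t²/320 = 2·68²/320 = 28.9000.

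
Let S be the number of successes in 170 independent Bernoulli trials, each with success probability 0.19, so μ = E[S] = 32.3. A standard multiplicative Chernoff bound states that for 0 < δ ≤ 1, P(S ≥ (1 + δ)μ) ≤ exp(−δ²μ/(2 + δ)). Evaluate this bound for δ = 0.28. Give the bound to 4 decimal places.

Exponent = δ²μ/(2 + δ) = 0.28²·32.3/2.28 = 1.1107.
Bound = exp(−1.1107) = 0.32934.

0.3293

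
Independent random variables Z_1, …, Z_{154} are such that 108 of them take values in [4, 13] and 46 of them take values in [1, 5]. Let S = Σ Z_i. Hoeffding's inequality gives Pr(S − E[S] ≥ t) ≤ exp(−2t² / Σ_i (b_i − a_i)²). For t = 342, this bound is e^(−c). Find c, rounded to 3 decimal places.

24.666

Σ(b_i − a_i)² = 108·9² + 46·4² = 9484.
c = 2t² / 9484 = 2·342² / 9484 = 24.6655.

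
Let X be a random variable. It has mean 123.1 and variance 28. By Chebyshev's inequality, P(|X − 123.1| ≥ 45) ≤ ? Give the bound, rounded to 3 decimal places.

Chebyshev: P(|X − μ| ≥ t) ≤ Var(X)/t².
Bound = 28 / 2025 = 0.0138.

0.014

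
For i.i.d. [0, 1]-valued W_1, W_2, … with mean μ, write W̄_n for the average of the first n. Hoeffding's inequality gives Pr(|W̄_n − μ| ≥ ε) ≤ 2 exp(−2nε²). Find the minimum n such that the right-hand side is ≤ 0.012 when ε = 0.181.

79

Require 2·exp(−2nε²) ≤ 0.012, i.e. 2nε² ≥ ln(2/0.012) = 5.115996.
So n ≥ 5.115996 / (2·0.181²) = 78.081.
The smallest integer n is 79.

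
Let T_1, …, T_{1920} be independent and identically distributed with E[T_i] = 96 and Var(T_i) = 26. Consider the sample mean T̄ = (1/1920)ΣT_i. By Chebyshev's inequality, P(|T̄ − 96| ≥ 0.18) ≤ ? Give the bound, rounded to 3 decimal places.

Var(T̄) = Var(T_i)/n = 26/1920 = 0.013542.
Chebyshev: P(|T̄ − 96| ≥ 0.18) ≤ Var(T̄)/(0.18)² = 26/(1920·0.18²) = 0.4180.

0.418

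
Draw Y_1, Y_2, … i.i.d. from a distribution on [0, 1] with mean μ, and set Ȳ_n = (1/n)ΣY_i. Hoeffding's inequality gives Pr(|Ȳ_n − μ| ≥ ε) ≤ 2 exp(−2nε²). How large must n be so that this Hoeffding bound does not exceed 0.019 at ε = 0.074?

426

Require 2·exp(−2nε²) ≤ 0.019, i.e. 2nε² ≥ ln(2/0.019) = 4.656463.
So n ≥ 4.656463 / (2·0.074²) = 425.170.
The smallest integer n is 426.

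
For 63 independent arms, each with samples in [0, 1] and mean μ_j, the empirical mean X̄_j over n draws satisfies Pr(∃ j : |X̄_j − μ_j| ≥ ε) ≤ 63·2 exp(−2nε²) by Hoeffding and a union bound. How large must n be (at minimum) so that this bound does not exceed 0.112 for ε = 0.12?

244

Need 2·63·exp(−2nε²) ≤ 0.112, i.e. exp(−2nε²) ≤ 0.112/126.
So 2nε² ≥ ln(126/0.112) = 7.025538.
Hence n ≥ 7.025538/(2·0.12²) = 243.942.
The smallest integer n is 244.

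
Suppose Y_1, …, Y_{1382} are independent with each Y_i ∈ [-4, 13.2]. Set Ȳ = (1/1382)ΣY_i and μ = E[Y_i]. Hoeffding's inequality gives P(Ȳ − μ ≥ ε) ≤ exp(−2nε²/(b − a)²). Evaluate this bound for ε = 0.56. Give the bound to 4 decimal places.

Exponent: 2nε²/(b − a)² = 2·1382·0.56² / 17.2² = 2.92993.
Bound = exp(−2.92993) = 0.05340.

0.0534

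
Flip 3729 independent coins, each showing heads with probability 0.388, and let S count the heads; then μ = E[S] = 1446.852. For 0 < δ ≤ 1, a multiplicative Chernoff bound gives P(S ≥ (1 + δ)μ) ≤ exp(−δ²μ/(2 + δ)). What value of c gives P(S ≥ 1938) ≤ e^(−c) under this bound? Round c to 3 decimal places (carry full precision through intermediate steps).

71.266

Write 1938 = (1 + δ)μ, so δ = 1938/1446.852 − 1 = 0.3394597…
Then the exponent is δ²μ/(2 + δ) = (1938 − μ)² / (μ·(2 + δ)) = 71.266442.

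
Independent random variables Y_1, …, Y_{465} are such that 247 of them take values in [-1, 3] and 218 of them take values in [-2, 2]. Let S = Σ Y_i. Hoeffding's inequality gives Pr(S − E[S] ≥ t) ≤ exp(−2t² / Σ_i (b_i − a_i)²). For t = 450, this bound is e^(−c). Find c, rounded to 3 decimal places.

Σ(b_i − a_i)² = 247·4² + 218·4² = 7440.
c = 2t² / 7440 = 2·450² / 7440 = 54.4355.

54.435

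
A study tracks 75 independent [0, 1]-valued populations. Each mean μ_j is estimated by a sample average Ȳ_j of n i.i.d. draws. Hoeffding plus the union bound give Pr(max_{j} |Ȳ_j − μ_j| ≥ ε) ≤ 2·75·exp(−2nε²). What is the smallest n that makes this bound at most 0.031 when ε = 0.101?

416

Need 2·75·exp(−2nε²) ≤ 0.031, i.e. exp(−2nε²) ≤ 0.031/150.
So 2nε² ≥ ln(150/0.031) = 8.484403.
Hence n ≥ 8.484403/(2·0.101²) = 415.861.
The smallest integer n is 416.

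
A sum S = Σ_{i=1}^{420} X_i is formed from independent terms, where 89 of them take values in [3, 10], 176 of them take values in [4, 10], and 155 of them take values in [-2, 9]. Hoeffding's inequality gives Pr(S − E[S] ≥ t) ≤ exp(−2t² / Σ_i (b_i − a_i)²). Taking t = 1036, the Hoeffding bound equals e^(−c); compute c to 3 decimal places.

Σ(b_i − a_i)² = 89·7² + 176·6² + 155·11² = 29452.
c = 2t² / 29452 = 2·1036² / 29452 = 72.8844.

72.884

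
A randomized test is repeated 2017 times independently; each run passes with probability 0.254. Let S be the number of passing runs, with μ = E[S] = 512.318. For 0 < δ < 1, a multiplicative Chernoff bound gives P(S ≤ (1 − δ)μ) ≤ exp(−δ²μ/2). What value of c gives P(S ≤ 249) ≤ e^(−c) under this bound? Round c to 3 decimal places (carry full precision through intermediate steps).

67.669

Write 249 = (1 − δ)μ, so δ = 1 − 249/512.318 = 0.5139737…
Then the exponent is δ²μ/2 = (μ − 249)²/(2μ) = 67.669269.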